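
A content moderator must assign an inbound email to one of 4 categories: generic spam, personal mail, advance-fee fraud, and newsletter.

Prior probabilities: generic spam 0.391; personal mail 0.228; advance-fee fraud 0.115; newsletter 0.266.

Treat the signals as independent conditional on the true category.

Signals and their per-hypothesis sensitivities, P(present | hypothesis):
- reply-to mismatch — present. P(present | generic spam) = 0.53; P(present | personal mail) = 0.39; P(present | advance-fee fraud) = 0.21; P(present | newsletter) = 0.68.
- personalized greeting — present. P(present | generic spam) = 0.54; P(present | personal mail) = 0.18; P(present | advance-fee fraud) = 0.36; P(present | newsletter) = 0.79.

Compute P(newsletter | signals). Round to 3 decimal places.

0.511

For each hypothesis, the unnormalized posterior weight is prior × product of the signal likelihoods:
  generic spam: 0.391 × 0.53 × 0.54 = 0.1119
  personal mail: 0.228 × 0.39 × 0.18 = 0.016006
  advance-fee fraud: 0.115 × 0.21 × 0.36 = 0.008694
  newsletter: 0.266 × 0.68 × 0.79 = 0.1429
The unnormalized weights sum to 0.2795.
P(newsletter | evidence) = 0.1429 / 0.2795 ≈ 0.511.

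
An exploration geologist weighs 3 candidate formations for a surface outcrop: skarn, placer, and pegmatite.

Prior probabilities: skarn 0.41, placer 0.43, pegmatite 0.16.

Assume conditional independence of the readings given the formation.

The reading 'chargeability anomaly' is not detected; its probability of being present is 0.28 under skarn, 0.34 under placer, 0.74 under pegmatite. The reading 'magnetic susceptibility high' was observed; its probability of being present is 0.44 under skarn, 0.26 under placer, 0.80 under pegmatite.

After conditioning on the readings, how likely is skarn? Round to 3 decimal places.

Multiply each prior by the joint likelihood of the reading pattern (using 1 − P(present | H) for each absent reading):
  skarn: 0.41 × (1 − 0.28) × 0.44 = 0.12989
  placer: 0.43 × (1 − 0.34) × 0.26 = 0.073788
  pegmatite: 0.16 × (1 − 0.74) × 0.80 = 0.03328
Marginal likelihood of the evidence = 0.23696.
P(skarn | evidence) = 0.12989 / 0.23696 ≈ 0.548.

0.548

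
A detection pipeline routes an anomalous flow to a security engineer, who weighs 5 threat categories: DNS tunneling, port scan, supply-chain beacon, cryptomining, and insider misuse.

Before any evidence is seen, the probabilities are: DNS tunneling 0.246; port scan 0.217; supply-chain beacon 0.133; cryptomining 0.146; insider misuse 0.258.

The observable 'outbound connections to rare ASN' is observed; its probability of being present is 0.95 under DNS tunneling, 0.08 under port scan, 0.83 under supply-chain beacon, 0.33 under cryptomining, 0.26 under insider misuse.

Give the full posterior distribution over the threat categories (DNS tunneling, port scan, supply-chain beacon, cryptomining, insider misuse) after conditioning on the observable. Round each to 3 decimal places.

0.490, 0.036, 0.232, 0.101, 0.141

Multiply each prior by the likelihood of the observable:
  DNS tunneling: 0.246 × 0.95 = 0.2337
  port scan: 0.217 × 0.08 = 0.01736
  supply-chain beacon: 0.133 × 0.83 = 0.11039
  cryptomining: 0.146 × 0.33 = 0.04818
  insider misuse: 0.258 × 0.26 = 0.06708
Marginal likelihood of the evidence = 0.47671.
P(DNS tunneling | evidence) = 0.2337 / 0.47671 ≈ 0.490
P(port scan | evidence) = 0.01736 / 0.47671 ≈ 0.036
P(supply-chain beacon | evidence) = 0.11039 / 0.47671 ≈ 0.232
P(cryptomining | evidence) = 0.04818 / 0.47671 ≈ 0.101
P(insider misuse | evidence) = 0.06708 / 0.47671 ≈ 0.141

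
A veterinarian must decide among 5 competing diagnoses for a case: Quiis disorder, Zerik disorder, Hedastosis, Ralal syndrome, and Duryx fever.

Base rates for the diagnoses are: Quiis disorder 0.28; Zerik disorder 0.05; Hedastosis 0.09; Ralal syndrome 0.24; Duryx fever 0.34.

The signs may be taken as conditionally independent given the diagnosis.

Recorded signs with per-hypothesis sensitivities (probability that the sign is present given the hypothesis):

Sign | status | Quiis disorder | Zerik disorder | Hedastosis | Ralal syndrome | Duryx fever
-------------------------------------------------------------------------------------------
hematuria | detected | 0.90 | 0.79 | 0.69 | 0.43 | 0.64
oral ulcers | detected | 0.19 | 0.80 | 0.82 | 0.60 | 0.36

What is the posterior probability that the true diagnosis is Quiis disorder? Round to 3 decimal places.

By Bayes' rule with conditional independence, the unnormalized weight for each hypothesis is prior × ∏ likelihoods:
  Quiis disorder: 0.28 × 0.90 × 0.19 = 0.04788
  Zerik disorder: 0.05 × 0.79 × 0.80 = 0.0316
  Hedastosis: 0.09 × 0.69 × 0.82 = 0.050922
  Ralal syndrome: 0.24 × 0.43 × 0.60 = 0.06192
  Duryx fever: 0.34 × 0.64 × 0.36 = 0.078336
Marginal likelihood of the evidence = 0.27066.
P(Quiis disorder | evidence) = 0.04788 / 0.27066 ≈ 0.177.

0.177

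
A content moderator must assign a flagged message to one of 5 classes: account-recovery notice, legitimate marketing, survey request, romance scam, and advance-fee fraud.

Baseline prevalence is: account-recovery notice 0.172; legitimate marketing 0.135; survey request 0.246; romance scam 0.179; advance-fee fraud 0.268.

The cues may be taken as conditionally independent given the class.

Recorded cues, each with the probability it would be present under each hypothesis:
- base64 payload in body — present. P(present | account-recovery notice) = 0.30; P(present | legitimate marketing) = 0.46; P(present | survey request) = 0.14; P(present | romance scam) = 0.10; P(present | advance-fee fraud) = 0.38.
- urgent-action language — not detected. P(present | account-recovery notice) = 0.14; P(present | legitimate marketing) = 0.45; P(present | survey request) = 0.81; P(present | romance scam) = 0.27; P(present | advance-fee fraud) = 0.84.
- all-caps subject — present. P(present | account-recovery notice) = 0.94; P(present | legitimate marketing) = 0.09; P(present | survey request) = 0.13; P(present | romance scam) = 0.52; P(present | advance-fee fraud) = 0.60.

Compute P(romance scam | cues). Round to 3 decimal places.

For each hypothesis, the unnormalized posterior weight is prior × product of the cue likelihoods (using 1 − P(present | H) for each absent cue):
  account-recovery notice: 0.172 × 0.30 × (1 − 0.14) × 0.94 = 0.041713
  legitimate marketing: 0.135 × 0.46 × (1 − 0.45) × 0.09 = 0.003074
  survey request: 0.246 × 0.14 × (1 − 0.81) × 0.13 = 0.00085067
  romance scam: 0.179 × 0.10 × (1 − 0.27) × 0.52 = 0.0067948
  advance-fee fraud: 0.268 × 0.38 × (1 − 0.84) × 0.60 = 0.0097766
Marginal likelihood of the evidence = 0.06221.
P(romance scam | evidence) = 0.0067948 / 0.06221 ≈ 0.109.

0.109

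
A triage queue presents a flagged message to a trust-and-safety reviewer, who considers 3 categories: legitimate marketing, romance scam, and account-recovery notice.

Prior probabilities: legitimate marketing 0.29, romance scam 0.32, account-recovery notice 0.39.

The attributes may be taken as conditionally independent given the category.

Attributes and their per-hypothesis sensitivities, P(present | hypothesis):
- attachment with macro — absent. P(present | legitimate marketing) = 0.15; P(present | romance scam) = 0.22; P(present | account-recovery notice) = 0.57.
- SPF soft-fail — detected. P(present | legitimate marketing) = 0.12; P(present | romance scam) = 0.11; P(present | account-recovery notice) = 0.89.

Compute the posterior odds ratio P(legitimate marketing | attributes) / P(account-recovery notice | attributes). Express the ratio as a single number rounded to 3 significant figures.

Posterior odds equal prior odds times the likelihood ratio; only the two competing hypotheses matter (using 1 − P(present | H) for each absent attribute).
  legitimate marketing: 0.29 × (1 − 0.15) × 0.12 = 0.02958
  account-recovery notice: 0.39 × (1 − 0.57) × 0.89 = 0.14925
Odds(legitimate marketing : account-recovery notice) = 0.02958 / 0.14925 ≈ 0.198.

0.198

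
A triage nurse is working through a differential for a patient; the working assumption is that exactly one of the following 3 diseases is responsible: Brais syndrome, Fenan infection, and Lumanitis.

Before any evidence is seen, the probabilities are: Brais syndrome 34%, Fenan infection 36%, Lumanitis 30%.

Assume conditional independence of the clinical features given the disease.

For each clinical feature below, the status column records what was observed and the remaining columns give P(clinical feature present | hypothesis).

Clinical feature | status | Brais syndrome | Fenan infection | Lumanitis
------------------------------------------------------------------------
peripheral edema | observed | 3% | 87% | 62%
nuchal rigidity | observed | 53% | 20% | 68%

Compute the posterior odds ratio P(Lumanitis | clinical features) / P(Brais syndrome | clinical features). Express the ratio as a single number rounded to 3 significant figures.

23.4

Unnormalized posterior weight (prior times the clinical feature likelihoods) for each of the two hypotheses:
  Lumanitis: 0.30 × 0.62 × 0.68 = 0.12648
  Brais syndrome: 0.34 × 0.03 × 0.53 = 0.005406
Odds(Lumanitis : Brais syndrome) = 0.12648 / 0.005406 ≈ 23.4.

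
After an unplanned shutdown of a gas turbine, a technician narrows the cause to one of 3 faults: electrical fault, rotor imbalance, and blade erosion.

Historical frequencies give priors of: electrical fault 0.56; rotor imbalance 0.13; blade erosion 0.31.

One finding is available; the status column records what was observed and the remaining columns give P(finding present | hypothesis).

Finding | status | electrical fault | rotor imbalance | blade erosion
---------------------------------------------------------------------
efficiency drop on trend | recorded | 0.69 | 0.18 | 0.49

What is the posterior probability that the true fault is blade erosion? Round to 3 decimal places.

For each hypothesis, the unnormalized posterior weight is prior × likelihood:
  electrical fault: 0.56 × 0.69 = 0.3864
  rotor imbalance: 0.13 × 0.18 = 0.0234
  blade erosion: 0.31 × 0.49 = 0.1519
Normalizing constant Z = 0.3864 + 0.0234 + 0.1519 = 0.5617.
P(blade erosion | evidence) = 0.1519 / 0.5617 ≈ 0.270.

0.270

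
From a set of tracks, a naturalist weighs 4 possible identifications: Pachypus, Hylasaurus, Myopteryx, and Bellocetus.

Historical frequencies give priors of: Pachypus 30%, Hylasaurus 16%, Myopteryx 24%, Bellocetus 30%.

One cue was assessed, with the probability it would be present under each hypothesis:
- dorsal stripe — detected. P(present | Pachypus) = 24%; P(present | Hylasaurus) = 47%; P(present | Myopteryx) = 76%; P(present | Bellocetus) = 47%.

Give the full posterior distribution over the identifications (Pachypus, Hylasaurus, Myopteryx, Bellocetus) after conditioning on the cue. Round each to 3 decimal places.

By Bayes' rule, the unnormalized weight for each hypothesis is prior × likelihood:
  Pachypus: 0.30 × 0.24 = 0.072
  Hylasaurus: 0.16 × 0.47 = 0.0752
  Myopteryx: 0.24 × 0.76 = 0.1824
  Bellocetus: 0.30 × 0.47 = 0.141
Normalizing constant Z = 0.072 + 0.0752 + 0.1824 + 0.141 = 0.4706.
P(Pachypus | evidence) = 0.072 / 0.4706 ≈ 0.153
P(Hylasaurus | evidence) = 0.0752 / 0.4706 ≈ 0.160
P(Myopteryx | evidence) = 0.1824 / 0.4706 ≈ 0.388
P(Bellocetus | evidence) = 0.141 / 0.4706 ≈ 0.300

0.153, 0.160, 0.388, 0.300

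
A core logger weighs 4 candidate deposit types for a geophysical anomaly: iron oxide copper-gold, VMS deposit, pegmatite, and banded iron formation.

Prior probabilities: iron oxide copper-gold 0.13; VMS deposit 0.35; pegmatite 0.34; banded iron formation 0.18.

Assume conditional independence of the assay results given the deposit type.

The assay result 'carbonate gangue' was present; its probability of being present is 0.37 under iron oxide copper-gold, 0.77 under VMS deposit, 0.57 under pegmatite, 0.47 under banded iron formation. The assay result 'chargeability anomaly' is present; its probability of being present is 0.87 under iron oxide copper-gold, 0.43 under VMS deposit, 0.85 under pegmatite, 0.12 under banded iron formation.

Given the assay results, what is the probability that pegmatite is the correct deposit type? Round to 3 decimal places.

0.495

By Bayes' rule with conditional independence, the unnormalized weight for each hypothesis is prior × ∏ likelihoods:
  iron oxide copper-gold: 0.13 × 0.37 × 0.87 = 0.041847
  VMS deposit: 0.35 × 0.77 × 0.43 = 0.11588
  pegmatite: 0.34 × 0.57 × 0.85 = 0.16473
  banded iron formation: 0.18 × 0.47 × 0.12 = 0.010152
The unnormalized weights sum to 0.33261.
P(pegmatite | evidence) = 0.16473 / 0.33261 ≈ 0.495.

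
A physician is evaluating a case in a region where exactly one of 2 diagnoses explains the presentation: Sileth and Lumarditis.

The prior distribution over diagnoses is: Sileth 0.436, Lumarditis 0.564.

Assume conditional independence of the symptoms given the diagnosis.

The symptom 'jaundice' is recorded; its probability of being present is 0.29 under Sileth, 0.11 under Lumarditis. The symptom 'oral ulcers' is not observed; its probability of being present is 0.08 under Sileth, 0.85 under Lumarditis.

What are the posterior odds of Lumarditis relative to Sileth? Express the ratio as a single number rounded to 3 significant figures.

0.0800

Unnormalized posterior weight (prior times the symptom likelihoods) for each of the two hypotheses (using 1 − P(present | H) for each absent symptom):
  Lumarditis: 0.564 × 0.11 × (1 − 0.85) = 0.009306
  Sileth: 0.436 × 0.29 × (1 − 0.08) = 0.11632
Odds(Lumarditis : Sileth) = 0.009306 / 0.11632 ≈ 0.0800.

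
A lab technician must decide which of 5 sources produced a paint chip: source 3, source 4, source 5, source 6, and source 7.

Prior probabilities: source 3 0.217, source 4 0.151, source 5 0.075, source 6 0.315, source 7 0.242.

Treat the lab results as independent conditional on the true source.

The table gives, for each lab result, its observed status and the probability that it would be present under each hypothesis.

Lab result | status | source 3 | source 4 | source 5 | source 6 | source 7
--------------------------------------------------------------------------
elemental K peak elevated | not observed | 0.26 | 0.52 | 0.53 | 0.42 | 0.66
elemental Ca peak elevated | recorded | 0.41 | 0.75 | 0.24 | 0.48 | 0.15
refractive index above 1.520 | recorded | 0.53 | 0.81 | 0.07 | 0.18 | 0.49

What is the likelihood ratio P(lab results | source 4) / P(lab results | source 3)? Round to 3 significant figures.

Joint likelihood of the lab result pattern under each hypothesis (using 1 − P(present | H) for each absent lab result):
  source 4: (1 − 0.52) × 0.75 × 0.81 = 0.2916
  source 3: (1 − 0.26) × 0.41 × 0.53 = 0.1608
Bayes factor = 0.2916 / 0.1608 ≈ 1.81

1.81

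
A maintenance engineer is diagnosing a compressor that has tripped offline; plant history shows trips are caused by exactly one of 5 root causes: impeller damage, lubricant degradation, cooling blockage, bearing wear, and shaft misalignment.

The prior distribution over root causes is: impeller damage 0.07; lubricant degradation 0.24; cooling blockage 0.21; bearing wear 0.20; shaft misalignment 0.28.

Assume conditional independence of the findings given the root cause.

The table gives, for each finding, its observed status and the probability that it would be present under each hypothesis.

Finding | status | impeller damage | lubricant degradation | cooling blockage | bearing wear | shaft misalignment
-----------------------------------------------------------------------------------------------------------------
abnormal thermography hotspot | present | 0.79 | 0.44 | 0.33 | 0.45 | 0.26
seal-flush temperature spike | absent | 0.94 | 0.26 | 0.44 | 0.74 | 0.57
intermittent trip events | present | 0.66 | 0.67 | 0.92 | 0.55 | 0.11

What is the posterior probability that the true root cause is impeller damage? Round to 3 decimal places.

0.021

Multiply each prior by the joint likelihood of the evidence pattern (using 1 − P(present | H) for each absent finding):
  impeller damage: 0.07 × 0.79 × (1 − 0.94) × 0.66 = 0.0021899
  lubricant degradation: 0.24 × 0.44 × (1 − 0.26) × 0.67 = 0.052356
  cooling blockage: 0.21 × 0.33 × (1 − 0.44) × 0.92 = 0.035703
  bearing wear: 0.20 × 0.45 × (1 − 0.74) × 0.55 = 0.01287
  shaft misalignment: 0.28 × 0.26 × (1 − 0.57) × 0.11 = 0.0034434
Normalizing constant Z = 0.0021899 + 0.052356 + 0.035703 + 0.01287 + 0.0034434 = 0.10656.
P(impeller damage | evidence) = 0.0021899 / 0.10656 ≈ 0.021.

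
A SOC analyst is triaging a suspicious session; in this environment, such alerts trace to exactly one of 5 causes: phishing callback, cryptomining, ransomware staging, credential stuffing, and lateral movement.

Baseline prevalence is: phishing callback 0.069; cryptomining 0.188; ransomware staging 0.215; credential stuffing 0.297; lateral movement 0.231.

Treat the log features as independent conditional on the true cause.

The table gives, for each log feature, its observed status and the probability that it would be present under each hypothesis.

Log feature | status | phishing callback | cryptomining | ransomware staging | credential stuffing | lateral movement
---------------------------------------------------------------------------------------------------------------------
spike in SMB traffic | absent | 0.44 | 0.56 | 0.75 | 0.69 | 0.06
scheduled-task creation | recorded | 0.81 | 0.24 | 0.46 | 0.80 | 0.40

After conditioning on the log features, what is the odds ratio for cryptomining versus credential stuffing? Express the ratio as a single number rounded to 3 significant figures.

Posterior odds equal prior odds times the likelihood ratio; only the two competing hypotheses matter (using 1 − P(present | H) for each absent log feature).
  cryptomining: 0.188 × (1 − 0.56) × 0.24 = 0.019853
  credential stuffing: 0.297 × (1 − 0.69) × 0.80 = 0.073656
Posterior odds = 0.019853 / 0.073656 ≈ 0.270.

0.270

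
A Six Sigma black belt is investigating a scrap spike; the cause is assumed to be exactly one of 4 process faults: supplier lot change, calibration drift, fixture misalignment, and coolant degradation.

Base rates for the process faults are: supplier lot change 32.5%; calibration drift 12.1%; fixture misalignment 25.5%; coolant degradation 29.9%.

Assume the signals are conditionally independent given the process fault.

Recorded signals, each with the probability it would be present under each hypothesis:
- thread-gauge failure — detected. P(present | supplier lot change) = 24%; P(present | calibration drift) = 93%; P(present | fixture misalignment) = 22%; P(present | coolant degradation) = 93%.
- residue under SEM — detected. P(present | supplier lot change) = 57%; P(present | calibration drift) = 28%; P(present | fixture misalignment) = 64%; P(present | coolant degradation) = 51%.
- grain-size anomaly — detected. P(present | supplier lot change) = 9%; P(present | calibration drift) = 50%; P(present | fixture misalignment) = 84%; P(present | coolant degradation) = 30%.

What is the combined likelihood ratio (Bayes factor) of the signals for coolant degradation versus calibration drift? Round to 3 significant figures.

Joint likelihood of the signal pattern under each hypothesis:
  coolant degradation: 0.93 × 0.51 × 0.30 = 0.14229
  calibration drift: 0.93 × 0.28 × 0.50 = 0.1302
Bayes factor = 0.14229 / 0.1302 ≈ 1.09

1.09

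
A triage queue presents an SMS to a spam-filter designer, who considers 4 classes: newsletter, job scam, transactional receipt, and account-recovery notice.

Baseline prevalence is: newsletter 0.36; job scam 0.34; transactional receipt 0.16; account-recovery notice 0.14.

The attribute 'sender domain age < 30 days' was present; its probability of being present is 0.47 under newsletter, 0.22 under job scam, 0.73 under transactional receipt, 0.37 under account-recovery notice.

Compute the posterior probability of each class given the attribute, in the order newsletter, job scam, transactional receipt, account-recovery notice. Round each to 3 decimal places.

0.410, 0.181, 0.283, 0.126

Multiply each prior by the likelihood of the attribute:
  newsletter: 0.36 × 0.47 = 0.1692
  job scam: 0.34 × 0.22 = 0.0748
  transactional receipt: 0.16 × 0.73 = 0.1168
  account-recovery notice: 0.14 × 0.37 = 0.0518
Normalizing constant Z = 0.1692 + 0.0748 + 0.1168 + 0.0518 = 0.4126.
P(newsletter | evidence) = 0.1692 / 0.4126 ≈ 0.410
P(job scam | evidence) = 0.0748 / 0.4126 ≈ 0.181
P(transactional receipt | evidence) = 0.1168 / 0.4126 ≈ 0.283
P(account-recovery notice | evidence) = 0.0518 / 0.4126 ≈ 0.126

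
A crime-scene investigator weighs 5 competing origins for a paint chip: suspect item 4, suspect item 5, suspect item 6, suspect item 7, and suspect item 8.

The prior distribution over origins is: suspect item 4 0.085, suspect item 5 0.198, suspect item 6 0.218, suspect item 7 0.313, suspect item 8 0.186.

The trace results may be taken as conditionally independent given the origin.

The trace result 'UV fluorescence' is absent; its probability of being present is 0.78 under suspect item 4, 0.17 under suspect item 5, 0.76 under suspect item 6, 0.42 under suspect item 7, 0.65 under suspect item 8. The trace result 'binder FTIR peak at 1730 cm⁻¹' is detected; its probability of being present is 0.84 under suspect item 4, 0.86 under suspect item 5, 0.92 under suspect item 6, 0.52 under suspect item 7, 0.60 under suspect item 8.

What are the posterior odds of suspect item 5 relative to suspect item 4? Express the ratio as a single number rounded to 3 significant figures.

9.00

The normalizing constant cancels in an odds ratio, so compute prior × likelihood for the two hypotheses only (using 1 − P(present | H) for each absent trace result):
  suspect item 5: 0.198 × (1 − 0.17) × 0.86 = 0.14133
  suspect item 4: 0.085 × (1 − 0.78) × 0.84 = 0.015708
Posterior odds = 0.14133 / 0.015708 ≈ 9.00.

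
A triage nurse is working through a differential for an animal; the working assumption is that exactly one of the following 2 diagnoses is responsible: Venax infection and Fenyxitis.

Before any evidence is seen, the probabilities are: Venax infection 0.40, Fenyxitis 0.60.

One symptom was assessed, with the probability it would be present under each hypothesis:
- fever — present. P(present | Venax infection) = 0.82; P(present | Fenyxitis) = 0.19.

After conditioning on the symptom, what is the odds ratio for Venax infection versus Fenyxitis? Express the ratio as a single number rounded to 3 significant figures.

Posterior odds equal prior odds times the likelihood ratio; only the two competing hypotheses matter.
  Venax infection: 0.40 × 0.82 = 0.328
  Fenyxitis: 0.60 × 0.19 = 0.114
Odds(Venax infection : Fenyxitis) = 0.328 / 0.114 ≈ 2.88.

2.88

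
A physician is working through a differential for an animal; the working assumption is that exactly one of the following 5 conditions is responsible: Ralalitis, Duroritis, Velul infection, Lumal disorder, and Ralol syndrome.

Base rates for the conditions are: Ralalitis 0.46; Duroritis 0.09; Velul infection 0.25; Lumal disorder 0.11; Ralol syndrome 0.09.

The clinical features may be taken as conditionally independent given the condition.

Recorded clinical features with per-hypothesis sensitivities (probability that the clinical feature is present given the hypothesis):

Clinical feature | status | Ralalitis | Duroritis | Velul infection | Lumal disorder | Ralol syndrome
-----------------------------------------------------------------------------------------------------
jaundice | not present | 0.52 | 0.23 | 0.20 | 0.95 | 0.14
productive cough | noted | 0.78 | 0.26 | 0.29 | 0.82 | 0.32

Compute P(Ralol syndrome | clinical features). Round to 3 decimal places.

For each hypothesis, the unnormalized posterior weight is prior × product of the clinical feature likelihoods (using 1 − P(present | H) for each absent clinical feature):
  Ralalitis: 0.46 × (1 − 0.52) × 0.78 = 0.17222
  Duroritis: 0.09 × (1 − 0.23) × 0.26 = 0.018018
  Velul infection: 0.25 × (1 − 0.20) × 0.29 = 0.058
  Lumal disorder: 0.11 × (1 − 0.95) × 0.82 = 0.00451
  Ralol syndrome: 0.09 × (1 − 0.14) × 0.32 = 0.024768
The unnormalized weights sum to 0.27752.
P(Ralol syndrome | evidence) = 0.024768 / 0.27752 ≈ 0.089.

0.089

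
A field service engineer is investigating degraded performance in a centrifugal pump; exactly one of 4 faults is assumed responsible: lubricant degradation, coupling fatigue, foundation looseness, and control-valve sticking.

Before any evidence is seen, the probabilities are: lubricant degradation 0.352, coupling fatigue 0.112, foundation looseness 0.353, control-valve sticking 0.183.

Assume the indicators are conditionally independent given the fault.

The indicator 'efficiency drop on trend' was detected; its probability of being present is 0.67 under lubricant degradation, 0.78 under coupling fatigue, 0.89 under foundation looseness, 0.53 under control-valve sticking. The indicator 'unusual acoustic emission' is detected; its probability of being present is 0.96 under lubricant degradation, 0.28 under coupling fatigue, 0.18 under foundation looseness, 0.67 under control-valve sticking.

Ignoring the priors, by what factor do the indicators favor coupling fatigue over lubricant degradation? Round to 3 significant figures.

Joint likelihood of the indicator pattern under each hypothesis:
  coupling fatigue: 0.78 × 0.28 = 0.2184
  lubricant degradation: 0.67 × 0.96 = 0.6432
Bayes factor = 0.2184 / 0.6432 ≈ 0.340

0.340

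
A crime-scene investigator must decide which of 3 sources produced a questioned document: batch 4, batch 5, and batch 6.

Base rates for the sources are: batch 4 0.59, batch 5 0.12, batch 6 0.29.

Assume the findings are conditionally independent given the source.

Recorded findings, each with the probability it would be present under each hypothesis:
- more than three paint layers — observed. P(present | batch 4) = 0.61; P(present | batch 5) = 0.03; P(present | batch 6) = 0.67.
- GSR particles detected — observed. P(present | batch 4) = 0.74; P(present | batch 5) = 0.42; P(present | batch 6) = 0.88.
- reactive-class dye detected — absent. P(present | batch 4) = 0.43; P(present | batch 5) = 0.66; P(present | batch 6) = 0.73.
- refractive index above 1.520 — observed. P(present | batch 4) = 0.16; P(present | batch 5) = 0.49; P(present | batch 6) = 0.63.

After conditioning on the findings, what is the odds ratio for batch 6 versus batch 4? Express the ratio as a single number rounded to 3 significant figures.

Unnormalized posterior weight (prior times the finding likelihoods) for each of the two hypotheses (using 1 − P(present | H) for each absent finding):
  batch 6: 0.29 × 0.67 × 0.88 × (1 − 0.73) × 0.63 = 0.029084
  batch 4: 0.59 × 0.61 × 0.74 × (1 − 0.43) × 0.16 = 0.024289
Posterior odds = 0.029084 / 0.024289 ≈ 1.20.

1.20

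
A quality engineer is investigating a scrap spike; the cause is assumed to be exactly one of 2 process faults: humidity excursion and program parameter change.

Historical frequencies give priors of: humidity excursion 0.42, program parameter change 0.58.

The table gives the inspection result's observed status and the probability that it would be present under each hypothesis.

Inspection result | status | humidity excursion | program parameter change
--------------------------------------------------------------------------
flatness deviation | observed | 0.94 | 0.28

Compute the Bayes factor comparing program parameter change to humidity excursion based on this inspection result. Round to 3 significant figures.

Likelihood of this inspection result under each hypothesis:
  program parameter change: 0.28
  humidity excursion: 0.94
Bayes factor = 0.28 / 0.94 ≈ 0.298

0.298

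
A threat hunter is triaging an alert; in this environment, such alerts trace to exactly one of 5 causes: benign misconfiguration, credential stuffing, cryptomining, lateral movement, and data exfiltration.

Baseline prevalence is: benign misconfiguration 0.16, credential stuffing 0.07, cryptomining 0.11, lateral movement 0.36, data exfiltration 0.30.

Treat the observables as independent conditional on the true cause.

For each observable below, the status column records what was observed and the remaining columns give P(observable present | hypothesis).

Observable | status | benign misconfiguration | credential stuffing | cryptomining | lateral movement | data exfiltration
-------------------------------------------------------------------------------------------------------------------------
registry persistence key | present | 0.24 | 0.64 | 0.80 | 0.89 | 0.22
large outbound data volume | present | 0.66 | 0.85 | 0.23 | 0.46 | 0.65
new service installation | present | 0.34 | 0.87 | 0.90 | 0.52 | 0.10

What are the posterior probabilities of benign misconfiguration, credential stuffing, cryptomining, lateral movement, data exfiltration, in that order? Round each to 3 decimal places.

Multiply each prior by the joint likelihood of the observable pattern:
  benign misconfiguration: 0.16 × 0.24 × 0.66 × 0.34 = 0.008617
  credential stuffing: 0.07 × 0.64 × 0.85 × 0.87 = 0.03313
  cryptomining: 0.11 × 0.80 × 0.23 × 0.90 = 0.018216
  lateral movement: 0.36 × 0.89 × 0.46 × 0.52 = 0.07664
  data exfiltration: 0.30 × 0.22 × 0.65 × 0.10 = 0.00429
Marginal likelihood of the evidence = 0.14089.
P(benign misconfiguration | evidence) = 0.008617 / 0.14089 ≈ 0.061
P(credential stuffing | evidence) = 0.03313 / 0.14089 ≈ 0.235
P(cryptomining | evidence) = 0.018216 / 0.14089 ≈ 0.129
P(lateral movement | evidence) = 0.07664 / 0.14089 ≈ 0.544
P(data exfiltration | evidence) = 0.00429 / 0.14089 ≈ 0.030

0.061, 0.235, 0.129, 0.544, 0.030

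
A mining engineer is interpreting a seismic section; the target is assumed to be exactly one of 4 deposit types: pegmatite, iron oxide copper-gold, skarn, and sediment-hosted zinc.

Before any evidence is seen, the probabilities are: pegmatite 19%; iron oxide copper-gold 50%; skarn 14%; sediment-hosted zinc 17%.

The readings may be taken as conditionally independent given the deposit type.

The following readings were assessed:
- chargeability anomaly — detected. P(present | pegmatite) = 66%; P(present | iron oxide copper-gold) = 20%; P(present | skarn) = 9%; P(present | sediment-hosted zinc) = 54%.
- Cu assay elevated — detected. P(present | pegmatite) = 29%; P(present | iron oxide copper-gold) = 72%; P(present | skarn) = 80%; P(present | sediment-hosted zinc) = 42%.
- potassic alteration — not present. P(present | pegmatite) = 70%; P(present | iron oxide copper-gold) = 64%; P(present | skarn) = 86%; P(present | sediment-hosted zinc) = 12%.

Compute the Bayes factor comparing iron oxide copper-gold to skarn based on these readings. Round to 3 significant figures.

5.14

Take the product of per-reading likelihoods under each hypothesis (using 1 − P(present | H) for each absent reading), then divide.
  iron oxide copper-gold: 0.20 × 0.72 × (1 − 0.64) = 0.05184
  skarn: 0.09 × 0.80 × (1 − 0.86) = 0.01008
Bayes factor = 0.05184 / 0.01008 ≈ 5.14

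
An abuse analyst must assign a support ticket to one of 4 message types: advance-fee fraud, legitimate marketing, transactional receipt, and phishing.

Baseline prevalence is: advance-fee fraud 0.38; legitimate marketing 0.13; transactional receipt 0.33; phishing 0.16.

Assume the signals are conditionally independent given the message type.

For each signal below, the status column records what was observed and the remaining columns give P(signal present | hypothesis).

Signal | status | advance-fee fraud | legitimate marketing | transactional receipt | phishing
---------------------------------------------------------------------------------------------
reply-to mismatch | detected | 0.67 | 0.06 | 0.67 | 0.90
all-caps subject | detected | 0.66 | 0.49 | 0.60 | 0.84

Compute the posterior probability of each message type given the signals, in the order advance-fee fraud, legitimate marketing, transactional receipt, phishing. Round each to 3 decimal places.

For each hypothesis, the unnormalized posterior weight is prior × product of the signal likelihoods:
  advance-fee fraud: 0.38 × 0.67 × 0.66 = 0.16804
  legitimate marketing: 0.13 × 0.06 × 0.49 = 0.003822
  transactional receipt: 0.33 × 0.67 × 0.60 = 0.13266
  phishing: 0.16 × 0.90 × 0.84 = 0.12096
The unnormalized weights sum to 0.42548.
P(advance-fee fraud | evidence) = 0.16804 / 0.42548 ≈ 0.395
P(legitimate marketing | evidence) = 0.003822 / 0.42548 ≈ 0.009
P(transactional receipt | evidence) = 0.13266 / 0.42548 ≈ 0.312
P(phishing | evidence) = 0.12096 / 0.42548 ≈ 0.284

0.395, 0.009, 0.312, 0.284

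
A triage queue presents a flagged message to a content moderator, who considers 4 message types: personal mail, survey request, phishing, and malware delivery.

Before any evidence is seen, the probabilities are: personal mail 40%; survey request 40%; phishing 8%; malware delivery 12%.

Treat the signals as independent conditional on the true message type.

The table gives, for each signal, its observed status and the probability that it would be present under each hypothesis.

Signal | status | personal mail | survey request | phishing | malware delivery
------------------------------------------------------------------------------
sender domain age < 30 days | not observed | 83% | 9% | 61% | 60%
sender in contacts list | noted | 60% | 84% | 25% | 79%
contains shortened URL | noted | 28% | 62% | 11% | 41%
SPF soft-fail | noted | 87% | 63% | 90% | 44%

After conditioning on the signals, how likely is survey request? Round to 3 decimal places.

0.872

Multiply each prior by the joint likelihood of the signal pattern (using 1 − P(present | H) for each absent signal):
  personal mail: 0.40 × (1 − 0.83) × 0.60 × 0.28 × 0.87 = 0.0099389
  survey request: 0.40 × (1 − 0.09) × 0.84 × 0.62 × 0.63 = 0.11943
  phishing: 0.08 × (1 − 0.61) × 0.25 × 0.11 × 0.90 = 0.0007722
  malware delivery: 0.12 × (1 − 0.60) × 0.79 × 0.41 × 0.44 = 0.0068408
Normalizing constant Z = 0.0099389 + 0.11943 + 0.0007722 + 0.0068408 = 0.13698.
P(survey request | evidence) = 0.11943 / 0.13698 ≈ 0.872.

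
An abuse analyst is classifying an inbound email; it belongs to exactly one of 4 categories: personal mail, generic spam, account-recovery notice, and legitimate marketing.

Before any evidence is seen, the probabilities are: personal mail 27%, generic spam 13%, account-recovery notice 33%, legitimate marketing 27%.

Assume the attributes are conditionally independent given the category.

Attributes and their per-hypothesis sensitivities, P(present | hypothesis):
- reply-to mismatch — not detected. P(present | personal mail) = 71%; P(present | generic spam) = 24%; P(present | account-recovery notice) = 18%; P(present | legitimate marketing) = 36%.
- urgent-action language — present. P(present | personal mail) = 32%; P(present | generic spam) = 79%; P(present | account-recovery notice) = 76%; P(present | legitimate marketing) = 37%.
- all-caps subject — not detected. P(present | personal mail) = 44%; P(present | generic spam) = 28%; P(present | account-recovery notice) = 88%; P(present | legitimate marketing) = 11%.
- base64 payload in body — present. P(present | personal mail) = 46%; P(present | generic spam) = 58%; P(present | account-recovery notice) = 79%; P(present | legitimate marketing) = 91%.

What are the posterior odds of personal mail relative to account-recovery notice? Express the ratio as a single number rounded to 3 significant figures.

0.331

Unnormalized posterior weight (prior times the attribute likelihoods) for each of the two hypotheses (using 1 − P(present | H) for each absent attribute):
  personal mail: 0.27 × (1 − 0.71) × 0.32 × (1 − 0.44) × 0.46 = 0.0064544
  account-recovery notice: 0.33 × (1 − 0.18) × 0.76 × (1 − 0.88) × 0.79 = 0.019496
Odds(personal mail : account-recovery notice) = 0.0064544 / 0.019496 ≈ 0.331.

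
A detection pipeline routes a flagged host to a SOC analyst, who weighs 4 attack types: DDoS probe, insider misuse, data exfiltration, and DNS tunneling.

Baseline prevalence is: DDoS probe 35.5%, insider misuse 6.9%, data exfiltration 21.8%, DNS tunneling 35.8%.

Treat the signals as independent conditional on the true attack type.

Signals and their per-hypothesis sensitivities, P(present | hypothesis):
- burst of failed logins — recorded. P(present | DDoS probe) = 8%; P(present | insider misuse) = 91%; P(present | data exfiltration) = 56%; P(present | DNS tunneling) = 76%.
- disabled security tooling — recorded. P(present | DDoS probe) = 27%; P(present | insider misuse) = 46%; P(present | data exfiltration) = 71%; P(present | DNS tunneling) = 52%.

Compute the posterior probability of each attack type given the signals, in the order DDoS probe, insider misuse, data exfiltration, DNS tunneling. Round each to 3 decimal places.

0.029, 0.109, 0.327, 0.534

Multiply each prior by the joint likelihood of the signal pattern:
  DDoS probe: 0.355 × 0.08 × 0.27 = 0.007668
  insider misuse: 0.069 × 0.91 × 0.46 = 0.028883
  data exfiltration: 0.218 × 0.56 × 0.71 = 0.086677
  DNS tunneling: 0.358 × 0.76 × 0.52 = 0.14148
The unnormalized weights sum to 0.26471.
P(DDoS probe | evidence) = 0.007668 / 0.26471 ≈ 0.029
P(insider misuse | evidence) = 0.028883 / 0.26471 ≈ 0.109
P(data exfiltration | evidence) = 0.086677 / 0.26471 ≈ 0.327
P(DNS tunneling | evidence) = 0.14148 / 0.26471 ≈ 0.534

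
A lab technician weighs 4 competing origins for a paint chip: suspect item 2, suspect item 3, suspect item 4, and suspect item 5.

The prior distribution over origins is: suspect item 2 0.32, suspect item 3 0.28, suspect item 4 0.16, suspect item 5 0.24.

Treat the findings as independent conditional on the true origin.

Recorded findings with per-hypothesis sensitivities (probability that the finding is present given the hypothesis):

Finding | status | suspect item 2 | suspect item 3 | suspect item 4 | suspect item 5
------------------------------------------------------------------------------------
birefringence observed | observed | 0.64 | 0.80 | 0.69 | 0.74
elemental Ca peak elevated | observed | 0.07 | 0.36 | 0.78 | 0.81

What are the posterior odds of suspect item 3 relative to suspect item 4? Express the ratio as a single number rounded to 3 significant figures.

0.936

Unnormalized posterior weight (prior times the finding likelihoods) for each of the two hypotheses:
  suspect item 3: 0.28 × 0.80 × 0.36 = 0.08064
  suspect item 4: 0.16 × 0.69 × 0.78 = 0.086112
Posterior odds = 0.08064 / 0.086112 ≈ 0.936.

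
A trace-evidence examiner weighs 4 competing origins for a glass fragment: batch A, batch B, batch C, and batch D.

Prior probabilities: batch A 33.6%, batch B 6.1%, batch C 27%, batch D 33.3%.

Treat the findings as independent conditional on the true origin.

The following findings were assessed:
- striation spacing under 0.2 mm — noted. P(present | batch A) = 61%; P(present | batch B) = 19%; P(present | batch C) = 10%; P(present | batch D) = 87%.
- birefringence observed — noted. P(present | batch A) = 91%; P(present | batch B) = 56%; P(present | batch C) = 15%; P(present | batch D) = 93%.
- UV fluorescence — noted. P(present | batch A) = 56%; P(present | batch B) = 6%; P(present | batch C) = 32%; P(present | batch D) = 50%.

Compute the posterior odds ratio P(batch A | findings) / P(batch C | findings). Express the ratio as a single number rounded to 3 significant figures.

The normalizing constant cancels in an odds ratio, so compute prior × likelihood for the two hypotheses only:
  batch A: 0.336 × 0.61 × 0.91 × 0.56 = 0.10445
  batch C: 0.270 × 0.10 × 0.15 × 0.32 = 0.001296
Posterior odds = 0.10445 / 0.001296 ≈ 80.6.

80.6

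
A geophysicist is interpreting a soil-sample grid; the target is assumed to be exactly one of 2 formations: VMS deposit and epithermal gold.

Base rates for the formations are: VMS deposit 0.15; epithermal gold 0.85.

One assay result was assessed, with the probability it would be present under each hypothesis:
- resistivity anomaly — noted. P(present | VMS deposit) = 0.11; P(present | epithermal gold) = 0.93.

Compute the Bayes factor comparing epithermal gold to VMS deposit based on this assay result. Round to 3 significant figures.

Likelihood of this assay result under each hypothesis:
  epithermal gold: 0.93
  VMS deposit: 0.11
Bayes factor = 0.93 / 0.11 ≈ 8.45

8.45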